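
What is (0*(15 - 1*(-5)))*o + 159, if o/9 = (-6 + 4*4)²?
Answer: 159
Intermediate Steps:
o = 900 (o = 9*(-6 + 4*4)² = 9*(-6 + 16)² = 9*10² = 9*100 = 900)
(0*(15 - 1*(-5)))*o + 159 = (0*(15 - 1*(-5)))*900 + 159 = (0*(15 + 5))*900 + 159 = (0*20)*900 + 159 = 0*900 + 159 = 0 + 159 = 159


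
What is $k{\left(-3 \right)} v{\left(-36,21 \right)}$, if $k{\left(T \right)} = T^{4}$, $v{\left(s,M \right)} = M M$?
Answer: $35721$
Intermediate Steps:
$v{\left(s,M \right)} = M^{2}$
$k{\left(-3 \right)} v{\left(-36,21 \right)} = \left(-3\right)^{4} \cdot 21^{2} = 81 \cdot 441 = 35721$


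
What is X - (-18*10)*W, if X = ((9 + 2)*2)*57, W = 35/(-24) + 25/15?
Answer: 2583/2 ≈ 1291.5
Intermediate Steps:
W = 5/24 (W = 35*(-1/24) + 25*(1/15) = -35/24 + 5/3 = 5/24 ≈ 0.20833)
X = 1254 (X = (11*2)*57 = 22*57 = 1254)
X - (-18*10)*W = 1254 - (-18*10)*5/24 = 1254 - (-180)*5/24 = 1254 - 1*(-75/2) = 1254 + 75/2 = 2583/2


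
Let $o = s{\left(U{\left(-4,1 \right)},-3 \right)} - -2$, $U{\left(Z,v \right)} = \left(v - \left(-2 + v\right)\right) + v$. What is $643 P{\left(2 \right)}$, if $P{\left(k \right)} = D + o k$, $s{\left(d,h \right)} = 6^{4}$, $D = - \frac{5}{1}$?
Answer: $1666013$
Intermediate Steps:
$D = -5$ ($D = \left(-5\right) 1 = -5$)
$U{\left(Z,v \right)} = 2 + v$
$s{\left(d,h \right)} = 1296$
$o = 1298$ ($o = 1296 - -2 = 1296 + 2 = 1298$)
$P{\left(k \right)} = -5 + 1298 k$
$643 P{\left(2 \right)} = 643 \left(-5 + 1298 \cdot 2\right) = 643 \left(-5 + 2596\right) = 643 \cdot 2591 = 1666013$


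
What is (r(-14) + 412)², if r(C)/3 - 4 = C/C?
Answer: 182329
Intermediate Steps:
r(C) = 15 (r(C) = 12 + 3*(C/C) = 12 + 3*1 = 12 + 3 = 15)
(r(-14) + 412)² = (15 + 412)² = 427² = 182329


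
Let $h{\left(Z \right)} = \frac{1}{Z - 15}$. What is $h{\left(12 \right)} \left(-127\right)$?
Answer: $\frac{127}{3} \approx 42.333$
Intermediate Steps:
$h{\left(Z \right)} = \frac{1}{-15 + Z}$
$h{\left(12 \right)} \left(-127\right) = \frac{1}{-15 + 12} \left(-127\right) = \frac{1}{-3} \left(-127\right) = \left(- \frac{1}{3}\right) \left(-127\right) = \frac{127}{3}$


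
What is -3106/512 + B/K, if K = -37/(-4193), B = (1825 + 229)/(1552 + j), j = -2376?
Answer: -281515987/975616 ≈ -288.55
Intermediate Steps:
B = -1027/412 (B = (1825 + 229)/(1552 - 2376) = 2054/(-824) = 2054*(-1/824) = -1027/412 ≈ -2.4927)
K = 37/4193 (K = -37*(-1/4193) = 37/4193 ≈ 0.0088242)
-3106/512 + B/K = -3106/512 - 1027/(412*37/4193) = -3106*1/512 - 1027/412*4193/37 = -1553/256 - 4306211/15244 = -281515987/975616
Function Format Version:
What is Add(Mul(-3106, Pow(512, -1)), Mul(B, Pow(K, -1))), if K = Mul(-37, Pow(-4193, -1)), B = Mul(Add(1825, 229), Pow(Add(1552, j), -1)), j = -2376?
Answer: Rational(-281515987, 975616) ≈ -288.55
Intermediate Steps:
B = Rational(-1027, 412) (B = Mul(Add(1825, 229), Pow(Add(1552, -2376), -1)) = Mul(2054, Pow(-824, -1)) = Mul(2054, Rational(-1, 824)) = Rational(-1027, 412) ≈ -2.4927)
K = Rational(37, 4193) (K = Mul(-37, Rational(-1, 4193)) = Rational(37, 4193) ≈ 0.0088242)
Add(Mul(-3106, Pow(512, -1)), Mul(B, Pow(K, -1))) = Add(Mul(-3106, Pow(512, -1)), Mul(Rational(-1027, 412), Pow(Rational(37, 4193), -1))) = Add(Mul(-3106, Rational(1, 512)), Mul(Rational(-1027, 412), Rational(4193, 37))) = Add(Rational(-1553, 256), Rational(-4306211, 15244)) = Rational(-281515987, 975616)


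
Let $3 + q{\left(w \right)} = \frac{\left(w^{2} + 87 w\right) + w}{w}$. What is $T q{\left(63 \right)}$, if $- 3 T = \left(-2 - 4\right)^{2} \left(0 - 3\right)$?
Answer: $5328$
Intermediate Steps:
$T = 36$ ($T = - \frac{\left(-2 - 4\right)^{2} \left(0 - 3\right)}{3} = - \frac{\left(-6\right)^{2} \left(-3\right)}{3} = - \frac{36 \left(-3\right)}{3} = \left(- \frac{1}{3}\right) \left(-108\right) = 36$)
$q{\left(w \right)} = -3 + \frac{w^{2} + 88 w}{w}$ ($q{\left(w \right)} = -3 + \frac{\left(w^{2} + 87 w\right) + w}{w} = -3 + \frac{w^{2} + 88 w}{w}$)
$T q{\left(63 \right)} = 36 \left(85 + 63\right) = 36 \cdot 148 = 5328$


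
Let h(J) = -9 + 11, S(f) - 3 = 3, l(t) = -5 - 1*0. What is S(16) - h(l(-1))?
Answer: 4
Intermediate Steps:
l(t) = -5 (l(t) = -5 + 0 = -5)
S(f) = 6 (S(f) = 3 + 3 = 6)
h(J) = 2
S(16) - h(l(-1)) = 6 - 1*2 = 6 - 2 = 4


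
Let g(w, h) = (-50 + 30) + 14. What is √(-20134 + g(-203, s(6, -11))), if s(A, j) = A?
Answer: 2*I*√5035 ≈ 141.92*I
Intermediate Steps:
g(w, h) = -6 (g(w, h) = -20 + 14 = -6)
√(-20134 + g(-203, s(6, -11))) = √(-20134 - 6) = √(-20140) = 2*I*√5035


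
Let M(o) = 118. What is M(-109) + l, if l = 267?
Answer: 385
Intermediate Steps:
M(-109) + l = 118 + 267 = 385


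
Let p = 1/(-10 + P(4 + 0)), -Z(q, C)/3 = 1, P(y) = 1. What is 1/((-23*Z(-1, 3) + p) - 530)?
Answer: -9/4150 ≈ -0.0021687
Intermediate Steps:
Z(q, C) = -3 (Z(q, C) = -3*1 = -3)
p = -⅑ (p = 1/(-10 + 1) = 1/(-9) = -⅑ ≈ -0.11111)
1/((-23*Z(-1, 3) + p) - 530) = 1/((-23*(-3) - ⅑) - 530) = 1/((69 - ⅑) - 530) = 1/(620/9 - 530) = 1/(-4150/9) = -9/4150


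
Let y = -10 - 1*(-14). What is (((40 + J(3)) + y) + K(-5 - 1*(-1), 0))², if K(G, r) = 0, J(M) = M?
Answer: 2209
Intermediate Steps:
y = 4 (y = -10 + 14 = 4)
(((40 + J(3)) + y) + K(-5 - 1*(-1), 0))² = (((40 + 3) + 4) + 0)² = ((43 + 4) + 0)² = (47 + 0)² = 47² = 2209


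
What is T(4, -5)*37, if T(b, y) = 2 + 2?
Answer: 148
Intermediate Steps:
T(b, y) = 4
T(4, -5)*37 = 4*37 = 148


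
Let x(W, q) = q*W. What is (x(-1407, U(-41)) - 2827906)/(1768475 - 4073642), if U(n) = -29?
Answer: 2787103/2305167 ≈ 1.2091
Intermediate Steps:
x(W, q) = W*q
(x(-1407, U(-41)) - 2827906)/(1768475 - 4073642) = (-1407*(-29) - 2827906)/(1768475 - 4073642) = (40803 - 2827906)/(-2305167) = -2787103*(-1/2305167) = 2787103/2305167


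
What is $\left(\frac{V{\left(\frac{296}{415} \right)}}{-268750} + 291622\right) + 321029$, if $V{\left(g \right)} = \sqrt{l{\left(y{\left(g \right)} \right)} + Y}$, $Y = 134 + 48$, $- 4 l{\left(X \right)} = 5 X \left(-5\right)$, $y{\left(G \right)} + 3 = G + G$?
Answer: $612651 - \frac{3 \sqrt{527133}}{44612500} \approx 6.1265 \cdot 10^{5}$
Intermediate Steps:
$y{\left(G \right)} = -3 + 2 G$ ($y{\left(G \right)} = -3 + \left(G + G\right) = -3 + 2 G$)
$l{\left(X \right)} = \frac{25 X}{4}$ ($l{\left(X \right)} = - \frac{5 X \left(-5\right)}{4} = - \frac{\left(-25\right) X}{4} = \frac{25 X}{4}$)
$Y = 182$
$V{\left(g \right)} = \sqrt{\frac{653}{4} + \frac{25 g}{2}}$ ($V{\left(g \right)} = \sqrt{\frac{25 \left(-3 + 2 g\right)}{4} + 182} = \sqrt{\left(- \frac{75}{4} + \frac{25 g}{2}\right) + 182} = \sqrt{\frac{653}{4} + \frac{25 g}{2}}$)
$\left(\frac{V{\left(\frac{296}{415} \right)}}{-268750} + 291622\right) + 321029 = \left(\frac{\frac{1}{2} \sqrt{653 + 50 \cdot \frac{296}{415}}}{-268750} + 291622\right) + 321029 = \left(\frac{\sqrt{653 + 50 \cdot 296 \cdot \frac{1}{415}}}{2} \left(- \frac{1}{268750}\right) + 291622\right) + 321029 = \left(\frac{\sqrt{653 + 50 \cdot \frac{296}{415}}}{2} \left(- \frac{1}{268750}\right) + 291622\right) + 321029 = \left(\frac{\sqrt{653 + \frac{2960}{83}}}{2} \left(- \frac{1}{268750}\right) + 291622\right) + 321029 = \left(\frac{\sqrt{\frac{57159}{83}}}{2} \left(- \frac{1}{268750}\right) + 291622\right) + 321029 = \left(\frac{\frac{3}{83} \sqrt{527133}}{2} \left(- \frac{1}{268750}\right) + 291622\right) + 321029 = \left(\frac{3 \sqrt{527133}}{166} \left(- \frac{1}{268750}\right) + 291622\right) + 321029 = \left(- \frac{3 \sqrt{527133}}{44612500} + 291622\right) + 321029 = \left(291622 - \frac{3 \sqrt{527133}}{44612500}\right) + 321029 = 612651 - \frac{3 \sqrt{527133}}{44612500}$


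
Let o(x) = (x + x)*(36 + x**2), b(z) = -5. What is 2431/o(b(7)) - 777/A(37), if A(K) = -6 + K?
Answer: -549331/18910 ≈ -29.050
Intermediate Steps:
o(x) = 2*x*(36 + x**2) (o(x) = (2*x)*(36 + x**2) = 2*x*(36 + x**2))
2431/o(b(7)) - 777/A(37) = 2431/((2*(-5)*(36 + (-5)**2))) - 777/(-6 + 37) = 2431/((2*(-5)*(36 + 25))) - 777/31 = 2431/((2*(-5)*61)) - 777*1/31 = 2431/(-610) - 777/31 = 2431*(-1/610) - 777/31 = -2431/610 - 777/31 = -549331/18910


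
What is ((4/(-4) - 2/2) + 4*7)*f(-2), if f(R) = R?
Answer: -52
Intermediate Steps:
((4/(-4) - 2/2) + 4*7)*f(-2) = ((4/(-4) - 2/2) + 4*7)*(-2) = ((4*(-¼) - 2*½) + 28)*(-2) = ((-1 - 1) + 28)*(-2) = (-2 + 28)*(-2) = 26*(-2) = -52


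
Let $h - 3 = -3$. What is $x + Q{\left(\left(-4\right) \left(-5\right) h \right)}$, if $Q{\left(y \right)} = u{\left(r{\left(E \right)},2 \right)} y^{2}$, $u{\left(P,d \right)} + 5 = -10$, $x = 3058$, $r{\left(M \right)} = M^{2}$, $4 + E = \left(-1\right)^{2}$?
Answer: $3058$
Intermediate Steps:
$E = -3$ ($E = -4 + \left(-1\right)^{2} = -4 + 1 = -3$)
$u{\left(P,d \right)} = -15$ ($u{\left(P,d \right)} = -5 - 10 = -15$)
$h = 0$ ($h = 3 - 3 = 0$)
$Q{\left(y \right)} = - 15 y^{2}$
$x + Q{\left(\left(-4\right) \left(-5\right) h \right)} = 3058 - 15 \left(\left(-4\right) \left(-5\right) 0\right)^{2} = 3058 - 15 \left(20 \cdot 0\right)^{2} = 3058 - 15 \cdot 0^{2} = 3058 - 0 = 3058 + 0 = 3058$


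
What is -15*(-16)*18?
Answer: 4320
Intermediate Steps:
-15*(-16)*18 = 240*18 = 4320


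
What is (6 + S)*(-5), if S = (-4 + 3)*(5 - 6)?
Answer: -35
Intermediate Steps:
S = 1 (S = -1*(-1) = 1)
(6 + S)*(-5) = (6 + 1)*(-5) = 7*(-5) = -35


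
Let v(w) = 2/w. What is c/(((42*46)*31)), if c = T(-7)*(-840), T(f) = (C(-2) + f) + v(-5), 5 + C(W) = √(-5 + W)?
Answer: 4/23 - 10*I*√7/713 ≈ 0.17391 - 0.037107*I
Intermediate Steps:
C(W) = -5 + √(-5 + W)
T(f) = -27/5 + f + I*√7 (T(f) = ((-5 + √(-5 - 2)) + f) + 2/(-5) = ((-5 + √(-7)) + f) + 2*(-⅕) = ((-5 + I*√7) + f) - ⅖ = (-5 + f + I*√7) - ⅖ = -27/5 + f + I*√7)
c = 10416 - 840*I*√7 (c = (-27/5 - 7 + I*√7)*(-840) = (-62/5 + I*√7)*(-840) = 10416 - 840*I*√7 ≈ 10416.0 - 2222.4*I)
c/(((42*46)*31)) = (10416 - 840*I*√7)/(((42*46)*31)) = (10416 - 840*I*√7)/((1932*31)) = (10416 - 840*I*√7)/59892 = (10416 - 840*I*√7)*(1/59892) = 4/23 - 10*I*√7/713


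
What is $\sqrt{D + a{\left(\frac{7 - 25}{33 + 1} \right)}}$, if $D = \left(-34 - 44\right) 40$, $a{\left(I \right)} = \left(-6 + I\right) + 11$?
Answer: $\frac{2 i \sqrt{225097}}{17} \approx 55.817 i$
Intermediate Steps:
$a{\left(I \right)} = 5 + I$
$D = -3120$ ($D = \left(-34 - 44\right) 40 = \left(-78\right) 40 = -3120$)
$\sqrt{D + a{\left(\frac{7 - 25}{33 + 1} \right)}} = \sqrt{-3120 + \left(5 + \frac{7 - 25}{33 + 1}\right)} = \sqrt{-3120 + \left(5 - \frac{18}{34}\right)} = \sqrt{-3120 + \left(5 - \frac{9}{17}\right)} = \sqrt{-3120 + \frac{76}{17}} = \sqrt{- \frac{52964}{17}} = \frac{2 i \sqrt{225097}}{17}$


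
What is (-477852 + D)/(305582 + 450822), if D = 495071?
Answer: 17219/756404 ≈ 0.022764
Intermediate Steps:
(-477852 + D)/(305582 + 450822) = (-477852 + 495071)/(305582 + 450822) = 17219/756404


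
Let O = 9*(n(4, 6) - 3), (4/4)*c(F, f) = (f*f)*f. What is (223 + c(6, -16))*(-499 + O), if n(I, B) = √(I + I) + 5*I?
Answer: 1340058 - 69714*√2 ≈ 1.2415e+6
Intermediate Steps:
n(I, B) = 5*I + √2*√I (n(I, B) = √(2*I) + 5*I = √2*√I + 5*I = 5*I + √2*√I)
c(F, f) = f³ (c(F, f) = (f*f)*f = f²*f = f³)
O = 153 + 18*√2 (O = 9*((5*4 + √2*√4) - 3) = 9*((20 + √2*2) - 3) = 9*((20 + 2*√2) - 3) = 9*(17 + 2*√2) = 153 + 18*√2 ≈ 178.46)
(223 + c(6, -16))*(-499 + O) = (223 + (-16)³)*(-499 + (153 + 18*√2)) = (223 - 4096)*(-346 + 18*√2) = -3873*(-346 + 18*√2) = 1340058 - 69714*√2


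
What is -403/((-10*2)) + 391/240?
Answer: 5227/240 ≈ 21.779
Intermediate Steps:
-403/((-10*2)) + 391/240 = -403/(-20) + 391*(1/240) = -403*(-1/20) + 391/240 = 403/20 + 391/240 = 5227/240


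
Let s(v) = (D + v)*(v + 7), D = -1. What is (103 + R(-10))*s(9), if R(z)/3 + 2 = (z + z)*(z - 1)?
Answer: 96896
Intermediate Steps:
R(z) = -6 + 6*z*(-1 + z) (R(z) = -6 + 3*((z + z)*(z - 1)) = -6 + 3*((2*z)*(-1 + z)) = -6 + 3*(2*z*(-1 + z)) = -6 + 6*z*(-1 + z))
s(v) = (-1 + v)*(7 + v) (s(v) = (-1 + v)*(v + 7) = (-1 + v)*(7 + v))
(103 + R(-10))*s(9) = (103 + (-6 - 6*(-10) + 6*(-10)²))*(-7 + 9² + 6*9) = (103 + (-6 + 60 + 6*100))*(-7 + 81 + 54) = (103 + (-6 + 60 + 600))*128 = (103 + 654)*128 = 757*128 = 96896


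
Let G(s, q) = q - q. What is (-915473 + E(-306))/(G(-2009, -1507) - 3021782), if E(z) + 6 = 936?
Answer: 914543/3021782 ≈ 0.30265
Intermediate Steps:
G(s, q) = 0
E(z) = 930 (E(z) = -6 + 936 = 930)
(-915473 + E(-306))/(G(-2009, -1507) - 3021782) = (-915473 + 930)/(0 - 3021782) = -914543/(-3021782) = -914543*(-1/3021782) = 914543/3021782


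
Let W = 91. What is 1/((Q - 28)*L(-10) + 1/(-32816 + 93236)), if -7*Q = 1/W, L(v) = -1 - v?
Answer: -38487540/9699403223 ≈ -0.0039680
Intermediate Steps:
Q = -1/637 (Q = -⅐/91 = -⅐*1/91 = -1/637 ≈ -0.0015699)
1/((Q - 28)*L(-10) + 1/(-32816 + 93236)) = 1/((-1/637 - 28)*(-1 - 1*(-10)) + 1/(-32816 + 93236)) = 1/(-17837*(-1 + 10)/637 + 1/60420) = 1/(-17837/637*9 + 1/60420) = 1/(-160533/637 + 1/60420) = 1/(-9699403223/38487540) = -38487540/9699403223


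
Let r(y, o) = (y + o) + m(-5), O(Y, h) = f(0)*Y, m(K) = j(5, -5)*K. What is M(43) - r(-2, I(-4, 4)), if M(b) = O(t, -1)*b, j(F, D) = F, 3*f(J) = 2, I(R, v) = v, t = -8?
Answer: -619/3 ≈ -206.33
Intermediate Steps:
f(J) = 2/3 (f(J) = (1/3)*2 = 2/3)
m(K) = 5*K
O(Y, h) = 2*Y/3
r(y, o) = -25 + o + y (r(y, o) = (y + o) + 5*(-5) = (o + y) - 25 = -25 + o + y)
M(b) = -16*b/3 (M(b) = ((2/3)*(-8))*b = -16*b/3)
M(43) - r(-2, I(-4, 4)) = -16/3*43 - (-25 + 4 - 2) = -688/3 - 1*(-23) = -688/3 + 23 = -619/3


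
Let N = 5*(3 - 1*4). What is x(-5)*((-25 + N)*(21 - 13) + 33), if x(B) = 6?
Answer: -1242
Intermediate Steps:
N = -5 (N = 5*(3 - 4) = 5*(-1) = -5)
x(-5)*((-25 + N)*(21 - 13) + 33) = 6*((-25 - 5)*(21 - 13) + 33) = 6*(-30*8 + 33) = 6*(-240 + 33) = 6*(-207) = -1242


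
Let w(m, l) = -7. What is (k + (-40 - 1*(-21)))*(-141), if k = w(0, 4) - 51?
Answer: 10857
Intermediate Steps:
k = -58 (k = -7 - 51 = -58)
(k + (-40 - 1*(-21)))*(-141) = (-58 + (-40 - 1*(-21)))*(-141) = (-58 + (-40 + 21))*(-141) = (-58 - 19)*(-141) = -77*(-141) = 10857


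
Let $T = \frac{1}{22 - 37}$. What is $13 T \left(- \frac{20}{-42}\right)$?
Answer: $- \frac{26}{63} \approx -0.4127$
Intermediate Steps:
$T = - \frac{1}{15}$ ($T = \frac{1}{-15} = - \frac{1}{15} \approx -0.066667$)
$13 T \left(- \frac{20}{-42}\right) = 13 \left(- \frac{1}{15}\right) \left(- \frac{20}{-42}\right) = - \frac{13 \left(\left(-20\right) \left(- \frac{1}{42}\right)\right)}{15} = \left(- \frac{13}{15}\right) \frac{10}{21} = - \frac{26}{63}$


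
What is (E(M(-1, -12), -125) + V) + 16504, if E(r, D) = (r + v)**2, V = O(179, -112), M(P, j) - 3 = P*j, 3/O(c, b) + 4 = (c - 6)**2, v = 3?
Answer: 167859301/9975 ≈ 16828.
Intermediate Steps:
O(c, b) = 3/(-4 + (-6 + c)**2) (O(c, b) = 3/(-4 + (c - 6)**2) = 3/(-4 + (-6 + c)**2))
M(P, j) = 3 + P*j
V = 1/9975 (V = 3/(-4 + (-6 + 179)**2) = 3/(-4 + 173**2) = 3/(-4 + 29929) = 3/29925 = 3*(1/29925) = 1/9975 ≈ 0.00010025)
E(r, D) = (3 + r)**2 (E(r, D) = (r + 3)**2 = (3 + r)**2)
(E(M(-1, -12), -125) + V) + 16504 = ((3 + (3 - 1*(-12)))**2 + 1/9975) + 16504 = ((3 + (3 + 12))**2 + 1/9975) + 16504 = ((3 + 15)**2 + 1/9975) + 16504 = (18**2 + 1/9975) + 16504 = (324 + 1/9975) + 16504 = 3231901/9975 + 16504 = 167859301/9975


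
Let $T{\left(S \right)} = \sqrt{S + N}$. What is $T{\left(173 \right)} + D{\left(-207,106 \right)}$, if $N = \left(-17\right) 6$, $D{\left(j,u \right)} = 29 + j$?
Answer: $-178 + \sqrt{71} \approx -169.57$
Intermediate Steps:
$N = -102$
$T{\left(S \right)} = \sqrt{-102 + S}$ ($T{\left(S \right)} = \sqrt{S - 102} = \sqrt{-102 + S}$)
$T{\left(173 \right)} + D{\left(-207,106 \right)} = \sqrt{-102 + 173} + \left(29 - 207\right) = \sqrt{71} - 178 = -178 + \sqrt{71}$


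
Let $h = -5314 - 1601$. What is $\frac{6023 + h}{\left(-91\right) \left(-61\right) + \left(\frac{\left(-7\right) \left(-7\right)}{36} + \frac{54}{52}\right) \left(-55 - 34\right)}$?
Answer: $- \frac{417456}{2497921} \approx -0.16712$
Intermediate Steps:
$h = -6915$
$\frac{6023 + h}{\left(-91\right) \left(-61\right) + \left(\frac{\left(-7\right) \left(-7\right)}{36} + \frac{54}{52}\right) \left(-55 - 34\right)} = \frac{6023 - 6915}{\left(-91\right) \left(-61\right) + \left(\frac{\left(-7\right) \left(-7\right)}{36} + \frac{54}{52}\right) \left(-55 - 34\right)} = - \frac{892}{5551 + \left(49 \cdot \frac{1}{36} + 54 \cdot \frac{1}{52}\right) \left(-89\right)} = - \frac{892}{5551 + \left(\frac{49}{36} + \frac{27}{26}\right) \left(-89\right)} = - \frac{892}{5551 + \frac{1123}{468} \left(-89\right)} = - \frac{892}{5551 - \frac{99947}{468}} = - \frac{892}{\frac{2497921}{468}} = \left(-892\right) \frac{468}{2497921} = - \frac{417456}{2497921}$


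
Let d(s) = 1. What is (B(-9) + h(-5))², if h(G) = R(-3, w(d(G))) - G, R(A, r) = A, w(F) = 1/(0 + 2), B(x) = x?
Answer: 49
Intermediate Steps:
w(F) = ½ (w(F) = 1/2 = ½)
h(G) = -3 - G
(B(-9) + h(-5))² = (-9 + (-3 - 1*(-5)))² = (-9 + (-3 + 5))² = (-9 + 2)² = (-7)² = 49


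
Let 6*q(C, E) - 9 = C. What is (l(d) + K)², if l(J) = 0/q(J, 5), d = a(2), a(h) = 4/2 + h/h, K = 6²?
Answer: 1296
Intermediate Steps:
K = 36
q(C, E) = 3/2 + C/6
a(h) = 3 (a(h) = 4*(½) + 1 = 2 + 1 = 3)
d = 3
l(J) = 0 (l(J) = 0/(3/2 + J/6) = 0)
(l(d) + K)² = (0 + 36)² = 36² = 1296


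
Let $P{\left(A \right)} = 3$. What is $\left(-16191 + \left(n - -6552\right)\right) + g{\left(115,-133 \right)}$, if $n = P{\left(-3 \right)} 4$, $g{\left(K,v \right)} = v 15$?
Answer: $-11622$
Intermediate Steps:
$g{\left(K,v \right)} = 15 v$
$n = 12$ ($n = 3 \cdot 4 = 12$)
$\left(-16191 + \left(n - -6552\right)\right) + g{\left(115,-133 \right)} = \left(-16191 + \left(12 - -6552\right)\right) + 15 \left(-133\right) = \left(-16191 + \left(12 + 6552\right)\right) - 1995 = \left(-16191 + 6564\right) - 1995 = -9627 - 1995 = -11622$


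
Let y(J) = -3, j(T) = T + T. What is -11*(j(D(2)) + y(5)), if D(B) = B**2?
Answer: -55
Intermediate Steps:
j(T) = 2*T
-11*(j(D(2)) + y(5)) = -11*(2*2**2 - 3) = -11*(2*4 - 3) = -11*(8 - 3) = -11*5 = -55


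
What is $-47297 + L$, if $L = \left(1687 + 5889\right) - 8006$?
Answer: $-47727$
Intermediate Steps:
$L = -430$ ($L = 7576 - 8006 = -430$)
$-47297 + L = -47297 - 430 = -47727$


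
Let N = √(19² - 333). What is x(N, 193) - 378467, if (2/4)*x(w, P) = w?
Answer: -378467 + 4*√7 ≈ -3.7846e+5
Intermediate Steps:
N = 2*√7 (N = √(361 - 333) = √28 = 2*√7 ≈ 5.2915)
x(w, P) = 2*w
x(N, 193) - 378467 = 2*(2*√7) - 378467 = 4*√7 - 378467 = -378467 + 4*√7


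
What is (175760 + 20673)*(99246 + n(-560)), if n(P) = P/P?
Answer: 19495385951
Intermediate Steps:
n(P) = 1
(175760 + 20673)*(99246 + n(-560)) = (175760 + 20673)*(99246 + 1) = 196433*99247 = 19495385951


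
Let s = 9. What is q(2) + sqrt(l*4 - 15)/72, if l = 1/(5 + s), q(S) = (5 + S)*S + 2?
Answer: 16 + I*sqrt(721)/504 ≈ 16.0 + 0.053277*I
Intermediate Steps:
q(S) = 2 + S*(5 + S) (q(S) = S*(5 + S) + 2 = 2 + S*(5 + S))
l = 1/14 (l = 1/(5 + 9) = 1/14 ≈ 0.071429)
q(2) + sqrt(l*4 - 15)/72 = (2 + 2**2 + 5*2) + sqrt((1/14)*4 - 15)/72 = (2 + 4 + 10) + sqrt(2/7 - 15)*(1/72) = 16 + sqrt(-103/7)*(1/72) = 16 + (I*sqrt(721)/7)*(1/72) = 16 + I*sqrt(721)/504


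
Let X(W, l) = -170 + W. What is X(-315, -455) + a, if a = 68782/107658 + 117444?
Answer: 6295820402/53829 ≈ 1.1696e+5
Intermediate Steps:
a = 6321927467/53829 (a = 68782*(1/107658) + 117444 = 34391/53829 + 117444 = 6321927467/53829 ≈ 1.1744e+5)
X(-315, -455) + a = (-170 - 315) + 6321927467/53829 = -485 + 6321927467/53829 = 6295820402/53829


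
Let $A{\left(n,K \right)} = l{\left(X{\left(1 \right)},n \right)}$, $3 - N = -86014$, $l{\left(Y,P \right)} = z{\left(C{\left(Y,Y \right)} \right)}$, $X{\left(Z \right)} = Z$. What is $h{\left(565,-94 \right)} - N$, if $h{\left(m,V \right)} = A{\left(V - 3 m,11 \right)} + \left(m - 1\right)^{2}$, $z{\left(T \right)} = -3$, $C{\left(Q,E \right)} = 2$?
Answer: $232076$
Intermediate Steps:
$l{\left(Y,P \right)} = -3$
$N = 86017$ ($N = 3 - -86014 = 3 + 86014 = 86017$)
$A{\left(n,K \right)} = -3$
$h{\left(m,V \right)} = -3 + \left(-1 + m\right)^{2}$ ($h{\left(m,V \right)} = -3 + \left(m - 1\right)^{2} = -3 + \left(-1 + m\right)^{2}$)
$h{\left(565,-94 \right)} - N = \left(-3 + \left(-1 + 565\right)^{2}\right) - 86017 = \left(-3 + 564^{2}\right) - 86017 = \left(-3 + 318096\right) - 86017 = 318093 - 86017 = 232076$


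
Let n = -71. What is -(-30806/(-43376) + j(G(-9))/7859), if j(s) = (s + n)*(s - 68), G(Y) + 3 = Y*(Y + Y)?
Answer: -294729681/170445992 ≈ -1.7292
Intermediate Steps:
G(Y) = -3 + 2*Y**2 (G(Y) = -3 + Y*(Y + Y) = -3 + Y*(2*Y) = -3 + 2*Y**2)
j(s) = (-71 + s)*(-68 + s) (j(s) = (s - 71)*(s - 68) = (-71 + s)*(-68 + s))
-(-30806/(-43376) + j(G(-9))/7859) = -(-30806/(-43376) + (4828 + (-3 + 2*(-9)**2)**2 - 139*(-3 + 2*(-9)**2))/7859) = -(-30806*(-1/43376) + (4828 + (-3 + 2*81)**2 - 139*(-3 + 2*81))*(1/7859)) = -(15403/21688 + (4828 + (-3 + 162)**2 - 139*(-3 + 162))*(1/7859)) = -(15403/21688 + (4828 + 159**2 - 139*159)*(1/7859)) = -(15403/21688 + (4828 + 25281 - 22101)*(1/7859)) = -(15403/21688 + 8008*(1/7859)) = -(15403/21688 + 8008/7859) = -1*294729681/170445992 = -294729681/170445992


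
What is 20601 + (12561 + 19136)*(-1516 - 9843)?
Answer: -360025622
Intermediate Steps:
20601 + (12561 + 19136)*(-1516 - 9843) = 20601 + 31697*(-11359) = 20601 - 360046223 = -360025622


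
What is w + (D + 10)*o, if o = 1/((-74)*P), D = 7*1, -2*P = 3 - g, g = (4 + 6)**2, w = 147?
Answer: 527566/3589 ≈ 147.00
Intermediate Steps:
g = 100 (g = 10**2 = 100)
P = 97/2 (P = -(3 - 1*100)/2 = -(3 - 100)/2 = -1/2*(-97) = 97/2 ≈ 48.500)
D = 7
o = -1/3589 (o = 1/((-74)*(97/2)) = -1/74*2/97 = -1/3589 ≈ -0.00027863)
w + (D + 10)*o = 147 + (7 + 10)*(-1/3589) = 147 + 17*(-1/3589) = 147 - 17/3589 = 527566/3589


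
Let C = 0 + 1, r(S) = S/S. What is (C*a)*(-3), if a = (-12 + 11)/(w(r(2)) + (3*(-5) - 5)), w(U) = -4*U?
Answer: -⅛ ≈ -0.12500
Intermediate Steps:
r(S) = 1
C = 1
a = 1/24 (a = (-12 + 11)/(-4*1 + (3*(-5) - 5)) = -1/(-4 + (-15 - 5)) = -1/(-4 - 20) = -1/(-24) = -1*(-1/24) = 1/24 ≈ 0.041667)
(C*a)*(-3) = (1*(1/24))*(-3) = (1/24)*(-3) = -⅛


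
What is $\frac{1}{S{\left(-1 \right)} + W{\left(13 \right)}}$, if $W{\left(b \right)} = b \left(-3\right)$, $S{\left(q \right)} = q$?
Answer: $- \frac{1}{40} \approx -0.025$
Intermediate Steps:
$W{\left(b \right)} = - 3 b$
$\frac{1}{S{\left(-1 \right)} + W{\left(13 \right)}} = \frac{1}{-1 - 39} = \frac{1}{-40} = - \frac{1}{40}$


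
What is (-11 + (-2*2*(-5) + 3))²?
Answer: 144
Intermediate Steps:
(-11 + (-2*2*(-5) + 3))² = (-11 + (-4*(-5) + 3))² = (-11 + (20 + 3))² = (-11 + 23)² = 12² = 144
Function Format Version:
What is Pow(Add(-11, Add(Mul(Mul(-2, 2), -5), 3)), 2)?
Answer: 144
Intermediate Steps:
Pow(Add(-11, Add(Mul(Mul(-2, 2), -5), 3)), 2) = Pow(Add(-11, Add(Mul(-4, -5), 3)), 2) = Pow(Add(-11, Add(20, 3)), 2) = Pow(Add(-11, 23), 2) = Pow(12, 2) = 144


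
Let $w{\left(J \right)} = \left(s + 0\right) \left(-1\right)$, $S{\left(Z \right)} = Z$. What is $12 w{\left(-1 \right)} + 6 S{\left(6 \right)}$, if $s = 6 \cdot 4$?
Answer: $-252$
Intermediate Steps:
$s = 24$
$w{\left(J \right)} = -24$ ($w{\left(J \right)} = \left(24 + 0\right) \left(-1\right) = 24 \left(-1\right) = -24$)
$12 w{\left(-1 \right)} + 6 S{\left(6 \right)} = 12 \left(-24\right) + 6 \cdot 6 = -288 + 36 = -252$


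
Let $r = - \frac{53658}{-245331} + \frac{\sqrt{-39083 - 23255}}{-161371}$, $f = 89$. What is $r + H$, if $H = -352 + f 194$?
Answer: $\frac{461064688}{27259} - \frac{i \sqrt{62338}}{161371} \approx 16914.0 - 0.0015472 i$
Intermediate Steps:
$r = \frac{5962}{27259} - \frac{i \sqrt{62338}}{161371}$ ($r = \left(-53658\right) \left(- \frac{1}{245331}\right) + \sqrt{-62338} \left(- \frac{1}{161371}\right) = \frac{5962}{27259} + i \sqrt{62338} \left(- \frac{1}{161371}\right) = \frac{5962}{27259} - \frac{i \sqrt{62338}}{161371} \approx 0.21872 - 0.0015472 i$)
$H = 16914$ ($H = -352 + 89 \cdot 194 = -352 + 17266 = 16914$)
$r + H = \left(\frac{5962}{27259} - \frac{i \sqrt{62338}}{161371}\right) + 16914 = \frac{461064688}{27259} - \frac{i \sqrt{62338}}{161371}$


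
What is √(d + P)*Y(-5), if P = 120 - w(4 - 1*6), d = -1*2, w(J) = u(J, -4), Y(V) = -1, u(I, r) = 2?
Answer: -2*√29 ≈ -10.770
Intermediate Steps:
w(J) = 2
d = -2
P = 118 (P = 120 - 1*2 = 120 - 2 = 118)
√(d + P)*Y(-5) = √(-2 + 118)*(-1) = √116*(-1) = (2*√29)*(-1) = -2*√29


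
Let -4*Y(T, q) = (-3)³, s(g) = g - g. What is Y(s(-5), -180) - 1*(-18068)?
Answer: 72299/4 ≈ 18075.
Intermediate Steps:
s(g) = 0
Y(T, q) = 27/4 (Y(T, q) = -¼*(-3)³ = -¼*(-27) = 27/4)
Y(s(-5), -180) - 1*(-18068) = 27/4 - 1*(-18068) = 27/4 + 18068 = 72299/4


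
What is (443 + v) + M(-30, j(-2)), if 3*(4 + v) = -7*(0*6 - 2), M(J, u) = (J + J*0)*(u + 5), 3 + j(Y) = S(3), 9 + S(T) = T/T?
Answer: 1871/3 ≈ 623.67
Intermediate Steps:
S(T) = -8 (S(T) = -9 + T/T = -9 + 1 = -8)
j(Y) = -11 (j(Y) = -3 - 8 = -11)
M(J, u) = J*(5 + u) (M(J, u) = (J + 0)*(5 + u) = J*(5 + u))
v = ⅔ (v = -4 + (-7*(0*6 - 2))/3 = -4 + (-7*(0 - 2))/3 = -4 + (-7*(-2))/3 = -4 + (⅓)*14 = -4 + 14/3 = ⅔ ≈ 0.66667)
(443 + v) + M(-30, j(-2)) = (443 + ⅔) - 30*(5 - 11) = 1331/3 - 30*(-6) = 1331/3 + 180 = 1871/3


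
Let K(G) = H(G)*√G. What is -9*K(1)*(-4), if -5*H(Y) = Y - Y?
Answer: 0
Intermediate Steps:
H(Y) = 0 (H(Y) = -(Y - Y)/5 = -⅕*0 = 0)
K(G) = 0 (K(G) = 0*√G = 0)
-9*K(1)*(-4) = -9*0*(-4) = 0*(-4) = 0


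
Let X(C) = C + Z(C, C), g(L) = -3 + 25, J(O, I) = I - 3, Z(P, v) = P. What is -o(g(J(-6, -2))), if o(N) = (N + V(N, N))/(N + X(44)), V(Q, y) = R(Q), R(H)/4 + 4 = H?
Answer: -47/55 ≈ -0.85455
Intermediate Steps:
R(H) = -16 + 4*H
J(O, I) = -3 + I
V(Q, y) = -16 + 4*Q
g(L) = 22
X(C) = 2*C (X(C) = C + C = 2*C)
o(N) = (-16 + 5*N)/(88 + N) (o(N) = (N + (-16 + 4*N))/(N + 2*44) = (-16 + 5*N)/(N + 88) = (-16 + 5*N)/(88 + N))
-o(g(J(-6, -2))) = -(-16 + 5*22)/(88 + 22) = -(-16 + 110)/110 = -94/110 = -1*47/55 = -47/55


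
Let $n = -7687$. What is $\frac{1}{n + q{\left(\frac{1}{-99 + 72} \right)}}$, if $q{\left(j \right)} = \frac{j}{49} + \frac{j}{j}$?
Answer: $- \frac{1323}{10168579} \approx -0.00013011$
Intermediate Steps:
$q{\left(j \right)} = 1 + \frac{j}{49}$ ($q{\left(j \right)} = j \frac{1}{49} + 1 = \frac{j}{49} + 1 = 1 + \frac{j}{49}$)
$\frac{1}{n + q{\left(\frac{1}{-99 + 72} \right)}} = \frac{1}{-7687 + \left(1 + \frac{1}{49 \left(-99 + 72\right)}\right)} = \frac{1}{-7687 + \left(1 + \frac{1}{49 \left(-27\right)}\right)} = \frac{1}{-7687 + \left(1 + \frac{1}{49} \left(- \frac{1}{27}\right)\right)} = \frac{1}{-7687 + \left(1 - \frac{1}{1323}\right)} = \frac{1}{-7687 + \frac{1322}{1323}} = \frac{1}{- \frac{10168579}{1323}} = - \frac{1323}{10168579}$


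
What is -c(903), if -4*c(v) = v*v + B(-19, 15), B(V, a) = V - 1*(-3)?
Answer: 815393/4 ≈ 2.0385e+5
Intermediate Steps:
B(V, a) = 3 + V (B(V, a) = V + 3 = 3 + V)
c(v) = 4 - v²/4 (c(v) = -(v*v + (3 - 19))/4 = -(v² - 16)/4 = -(-16 + v²)/4 = 4 - v²/4)
-c(903) = -(4 - ¼*903²) = -(4 - ¼*815409) = -(4 - 815409/4) = -1*(-815393/4) = 815393/4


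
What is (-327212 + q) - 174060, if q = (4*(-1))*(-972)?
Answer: -497384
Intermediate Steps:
q = 3888 (q = -4*(-972) = 3888)
(-327212 + q) - 174060 = (-327212 + 3888) - 174060 = -323324 - 174060 = -497384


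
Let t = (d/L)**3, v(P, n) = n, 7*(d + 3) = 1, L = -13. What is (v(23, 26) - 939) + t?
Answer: -688002323/753571 ≈ -912.99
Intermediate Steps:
d = -20/7 (d = -3 + (1/7)*1 = -3 + 1/7 = -20/7 ≈ -2.8571)
t = 8000/753571 (t = (-20/7/(-13))**3 = (-20/7*(-1/13))**3 = (20/91)**3 = 8000/753571 ≈ 0.010616)
(v(23, 26) - 939) + t = (26 - 939) + 8000/753571 = -913 + 8000/753571 = -688002323/753571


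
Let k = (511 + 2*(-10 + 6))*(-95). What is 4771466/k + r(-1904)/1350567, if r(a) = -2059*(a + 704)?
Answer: -2108705781074/21512281365 ≈ -98.023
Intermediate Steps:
r(a) = -1449536 - 2059*a (r(a) = -2059*(704 + a) = -1449536 - 2059*a)
k = -47785 (k = (511 + 2*(-4))*(-95) = (511 - 8)*(-95) = 503*(-95) = -47785)
4771466/k + r(-1904)/1350567 = 4771466/(-47785) + (-1449536 - 2059*(-1904))/1350567 = 4771466*(-1/47785) + (-1449536 + 3920336)*(1/1350567) = -4771466/47785 + 2470800*(1/1350567) = -4771466/47785 + 823600/450189 = -2108705781074/21512281365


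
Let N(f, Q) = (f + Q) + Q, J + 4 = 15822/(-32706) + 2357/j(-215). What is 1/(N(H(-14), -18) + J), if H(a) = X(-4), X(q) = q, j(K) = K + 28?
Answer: -339779/19397318 ≈ -0.017517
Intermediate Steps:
j(K) = 28 + K
H(a) = -4
J = -5806158/339779 (J = -4 + (15822/(-32706) + 2357/(28 - 215)) = -4 + (15822*(-1/32706) + 2357/(-187)) = -4 + (-879/1817 + 2357*(-1/187)) = -4 + (-879/1817 - 2357/187) = -4 - 4447042/339779 = -5806158/339779 ≈ -17.088)
N(f, Q) = f + 2*Q (N(f, Q) = (Q + f) + Q = f + 2*Q)
1/(N(H(-14), -18) + J) = 1/((-4 + 2*(-18)) - 5806158/339779) = 1/((-4 - 36) - 5806158/339779) = 1/(-40 - 5806158/339779) = 1/(-19397318/339779) = -339779/19397318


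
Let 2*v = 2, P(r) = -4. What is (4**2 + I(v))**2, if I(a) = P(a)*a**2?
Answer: 144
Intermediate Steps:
v = 1 (v = (1/2)*2 = 1)
I(a) = -4*a**2
(4**2 + I(v))**2 = (4**2 - 4*1**2)**2 = (16 - 4*1)**2 = (16 - 4)**2 = 12**2 = 144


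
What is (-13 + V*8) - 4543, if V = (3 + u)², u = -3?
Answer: -4556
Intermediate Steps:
V = 0 (V = (3 - 3)² = 0² = 0)
(-13 + V*8) - 4543 = (-13 + 0*8) - 4543 = (-13 + 0) - 4543 = -13 - 4543 = -4556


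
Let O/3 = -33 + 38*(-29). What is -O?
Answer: 3405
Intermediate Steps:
O = -3405 (O = 3*(-33 + 38*(-29)) = 3*(-33 - 1102) = 3*(-1135) = -3405)
-O = -1*(-3405) = 3405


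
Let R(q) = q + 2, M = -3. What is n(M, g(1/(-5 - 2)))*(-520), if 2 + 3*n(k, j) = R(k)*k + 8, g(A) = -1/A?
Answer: -1560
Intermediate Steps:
R(q) = 2 + q
n(k, j) = 2 + k*(2 + k)/3 (n(k, j) = -2/3 + ((2 + k)*k + 8)/3 = -2/3 + (k*(2 + k) + 8)/3 = -2/3 + (8 + k*(2 + k))/3 = -2/3 + (8/3 + k*(2 + k)/3) = 2 + k*(2 + k)/3)
n(M, g(1/(-5 - 2)))*(-520) = (2 + (1/3)*(-3)*(2 - 3))*(-520) = (2 + (1/3)*(-3)*(-1))*(-520) = (2 + 1)*(-520) = 3*(-520) = -1560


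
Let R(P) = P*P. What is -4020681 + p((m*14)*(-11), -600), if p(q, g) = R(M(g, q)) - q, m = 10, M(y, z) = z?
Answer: -1647541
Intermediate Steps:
R(P) = P²
p(q, g) = q² - q
-4020681 + p((m*14)*(-11), -600) = -4020681 + ((10*14)*(-11))*(-1 + (10*14)*(-11)) = -4020681 + (140*(-11))*(-1 + 140*(-11)) = -4020681 - 1540*(-1 - 1540) = -4020681 - 1540*(-1541) = -4020681 + 2373140 = -1647541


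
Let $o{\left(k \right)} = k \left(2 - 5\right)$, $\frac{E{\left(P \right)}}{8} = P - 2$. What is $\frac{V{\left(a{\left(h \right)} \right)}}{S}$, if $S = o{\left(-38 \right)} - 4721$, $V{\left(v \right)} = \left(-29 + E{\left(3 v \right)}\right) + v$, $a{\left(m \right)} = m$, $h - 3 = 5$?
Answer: $- \frac{155}{4607} \approx -0.033644$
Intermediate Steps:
$h = 8$ ($h = 3 + 5 = 8$)
$E{\left(P \right)} = -16 + 8 P$ ($E{\left(P \right)} = 8 \left(P - 2\right) = 8 \left(-2 + P\right) = -16 + 8 P$)
$o{\left(k \right)} = - 3 k$ ($o{\left(k \right)} = k \left(-3\right) = - 3 k$)
$V{\left(v \right)} = -45 + 25 v$ ($V{\left(v \right)} = \left(-29 + \left(-16 + 8 \cdot 3 v\right)\right) + v = \left(-29 + \left(-16 + 24 v\right)\right) + v = \left(-45 + 24 v\right) + v = -45 + 25 v$)
$S = -4607$ ($S = \left(-3\right) \left(-38\right) - 4721 = 114 - 4721 = -4607$)
$\frac{V{\left(a{\left(h \right)} \right)}}{S} = \frac{-45 + 25 \cdot 8}{-4607} = \left(-45 + 200\right) \left(- \frac{1}{4607}\right) = 155 \left(- \frac{1}{4607}\right) = - \frac{155}{4607}$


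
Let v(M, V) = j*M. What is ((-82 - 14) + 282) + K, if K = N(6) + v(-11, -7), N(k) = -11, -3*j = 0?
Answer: 175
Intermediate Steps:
j = 0 (j = -⅓*0 = 0)
v(M, V) = 0 (v(M, V) = 0*M = 0)
K = -11 (K = -11 + 0 = -11)
((-82 - 14) + 282) + K = ((-82 - 14) + 282) - 11 = (-96 + 282) - 11 = 186 - 11 = 175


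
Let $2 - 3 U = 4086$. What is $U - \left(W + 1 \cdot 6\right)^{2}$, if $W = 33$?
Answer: $- \frac{8647}{3} \approx -2882.3$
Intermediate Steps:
$U = - \frac{4084}{3}$ ($U = \frac{2}{3} - 1362 = - \frac{4084}{3} \approx -1361.3$)
$U - \left(W + 1 \cdot 6\right)^{2} = - \frac{4084}{3} - \left(33 + 1 \cdot 6\right)^{2} = - \frac{4084}{3} - \left(33 + 6\right)^{2} = - \frac{4084}{3} - 39^{2} = - \frac{4084}{3} - 1521 = - \frac{8647}{3}$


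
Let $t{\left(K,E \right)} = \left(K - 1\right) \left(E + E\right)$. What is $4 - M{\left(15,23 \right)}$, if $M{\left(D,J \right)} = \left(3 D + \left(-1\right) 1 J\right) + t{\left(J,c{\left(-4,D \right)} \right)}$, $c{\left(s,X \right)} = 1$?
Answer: $-62$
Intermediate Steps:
$t{\left(K,E \right)} = 2 E \left(-1 + K\right)$ ($t{\left(K,E \right)} = \left(-1 + K\right) 2 E = 2 E \left(-1 + K\right)$)
$M{\left(D,J \right)} = -2 + J + 3 D$ ($M{\left(D,J \right)} = \left(3 D + \left(-1\right) 1 J\right) + 2 \cdot 1 \left(-1 + J\right) = \left(3 D - J\right) + \left(-2 + 2 J\right) = \left(- J + 3 D\right) + \left(-2 + 2 J\right) = -2 + J + 3 D$)
$4 - M{\left(15,23 \right)} = 4 - \left(-2 + 23 + 3 \cdot 15\right) = 4 - \left(-2 + 23 + 45\right) = 4 - 66 = -62$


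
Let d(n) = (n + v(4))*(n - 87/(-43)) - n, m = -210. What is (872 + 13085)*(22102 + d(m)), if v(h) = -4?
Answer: 40101503626/43 ≈ 9.3259e+8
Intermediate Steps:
d(n) = -n + (-4 + n)*(87/43 + n) (d(n) = (n - 4)*(n - 87/(-43)) - n = (-4 + n)*(n - 87*(-1/43)) - n = (-4 + n)*(n + 87/43) - n = (-4 + n)*(87/43 + n) - n = -n + (-4 + n)*(87/43 + n))
(872 + 13085)*(22102 + d(m)) = (872 + 13085)*(22102 + (-348/43 + (-210)² - 128/43*(-210))) = 13957*(22102 + (-348/43 + 44100 + 26880/43)) = 13957*(22102 + 1922832/43) = 13957*(2873218/43) = 40101503626/43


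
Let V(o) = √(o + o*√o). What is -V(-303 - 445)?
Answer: -2*√(-187 - 374*I*√187) ≈ -99.306 + 103.0*I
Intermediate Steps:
V(o) = √(o + o^(3/2))
-V(-303 - 445) = -√((-303 - 445) + (-303 - 445)^(3/2)) = -√(-748 + (-748)^(3/2)) = -√(-748 - 1496*I*√187)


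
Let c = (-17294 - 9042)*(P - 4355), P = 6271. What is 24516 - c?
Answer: 50484292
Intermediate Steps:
c = -50459776 (c = (-17294 - 9042)*(6271 - 4355) = -26336*1916 = -50459776)
24516 - c = 24516 - 1*(-50459776) = 24516 + 50459776 = 50484292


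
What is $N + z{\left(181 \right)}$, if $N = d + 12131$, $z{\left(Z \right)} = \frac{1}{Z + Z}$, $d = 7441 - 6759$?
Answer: $\frac{4638307}{362} \approx 12813.0$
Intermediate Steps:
$d = 682$
$z{\left(Z \right)} = \frac{1}{2 Z}$
$N = 12813$ ($N = 682 + 12131 = 12813$)
$N + z{\left(181 \right)} = 12813 + \frac{1}{2 \cdot 181} = 12813 + \frac{1}{2} \cdot \frac{1}{181} = 12813 + \frac{1}{362} = \frac{4638307}{362}$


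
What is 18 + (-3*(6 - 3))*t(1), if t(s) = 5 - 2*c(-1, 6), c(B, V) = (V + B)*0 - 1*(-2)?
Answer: 9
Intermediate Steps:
c(B, V) = 2 (c(B, V) = (B + V)*0 + 2 = 0 + 2 = 2)
t(s) = 1 (t(s) = 5 - 2*2 = 5 - 4 = 1)
18 + (-3*(6 - 3))*t(1) = 18 - 3*(6 - 3)*1 = 18 - 3*3*1 = 18 - 9*1 = 18 - 9 = 9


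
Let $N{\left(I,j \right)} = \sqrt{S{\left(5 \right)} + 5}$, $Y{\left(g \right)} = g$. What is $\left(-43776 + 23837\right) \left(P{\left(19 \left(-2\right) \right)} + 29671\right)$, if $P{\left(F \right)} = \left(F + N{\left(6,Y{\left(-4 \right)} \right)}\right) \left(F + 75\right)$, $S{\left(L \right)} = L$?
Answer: $-563575835 - 737743 \sqrt{10} \approx -5.6591 \cdot 10^{8}$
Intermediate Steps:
$N{\left(I,j \right)} = \sqrt{10}$ ($N{\left(I,j \right)} = \sqrt{5 + 5} = \sqrt{10}$)
$P{\left(F \right)} = \left(75 + F\right) \left(F + \sqrt{10}\right)$ ($P{\left(F \right)} = \left(F + \sqrt{10}\right) \left(F + 75\right) = \left(F + \sqrt{10}\right) \left(75 + F\right) = \left(75 + F\right) \left(F + \sqrt{10}\right)$)
$\left(-43776 + 23837\right) \left(P{\left(19 \left(-2\right) \right)} + 29671\right) = \left(-43776 + 23837\right) \left(\left(\left(19 \left(-2\right)\right)^{2} + 75 \cdot 19 \left(-2\right) + 75 \sqrt{10} + 19 \left(-2\right) \sqrt{10}\right) + 29671\right) = - 19939 \left(\left(\left(-38\right)^{2} + 75 \left(-38\right) + 75 \sqrt{10} - 38 \sqrt{10}\right) + 29671\right) = - 19939 \left(\left(1444 - 2850 + 75 \sqrt{10} - 38 \sqrt{10}\right) + 29671\right) = - 19939 \left(\left(-1406 + 37 \sqrt{10}\right) + 29671\right) = - 19939 \left(28265 + 37 \sqrt{10}\right) = -563575835 - 737743 \sqrt{10}$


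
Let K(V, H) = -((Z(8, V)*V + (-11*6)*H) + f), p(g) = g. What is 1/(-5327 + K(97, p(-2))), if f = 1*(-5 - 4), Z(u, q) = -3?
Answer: -1/5159 ≈ -0.00019384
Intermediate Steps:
f = -9 (f = 1*(-9) = -9)
K(V, H) = 9 + 3*V + 66*H (K(V, H) = -((-3*V + (-11*6)*H) - 9) = -((-3*V - 66*H) - 9) = -((-66*H - 3*V) - 9) = -(-9 - 66*H - 3*V) = 9 + 3*V + 66*H)
1/(-5327 + K(97, p(-2))) = 1/(-5327 + (9 + 3*97 + 66*(-2))) = 1/(-5327 + (9 + 291 - 132)) = 1/(-5327 + 168) = 1/(-5159) = -1/5159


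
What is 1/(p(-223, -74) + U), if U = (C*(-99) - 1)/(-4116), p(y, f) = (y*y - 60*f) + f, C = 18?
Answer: 4116/222656803 ≈ 1.8486e-5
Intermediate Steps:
p(y, f) = y**2 - 59*f (p(y, f) = (y**2 - 60*f) + f = y**2 - 59*f)
U = 1783/4116 (U = (18*(-99) - 1)/(-4116) = (-1782 - 1)*(-1/4116) = -1783*(-1/4116) = 1783/4116 ≈ 0.43319)
1/(p(-223, -74) + U) = 1/(((-223)**2 - 59*(-74)) + 1783/4116) = 1/((49729 + 4366) + 1783/4116) = 1/(54095 + 1783/4116) = 1/(222656803/4116) = 4116/222656803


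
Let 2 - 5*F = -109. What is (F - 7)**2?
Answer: 5776/25 ≈ 231.04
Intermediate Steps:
F = 111/5 (F = 2/5 - 1/5*(-109) = 2/5 + 109/5 = 111/5 ≈ 22.200)
(F - 7)**2 = (111/5 - 7)**2 = (76/5)**2 = 5776/25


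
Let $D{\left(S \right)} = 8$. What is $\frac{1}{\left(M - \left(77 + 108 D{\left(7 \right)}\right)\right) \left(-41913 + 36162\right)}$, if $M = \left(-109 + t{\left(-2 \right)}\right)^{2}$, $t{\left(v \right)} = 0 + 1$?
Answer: $- \frac{1}{61667973} \approx -1.6216 \cdot 10^{-8}$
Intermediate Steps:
$t{\left(v \right)} = 1$
$M = 11664$ ($M = \left(-109 + 1\right)^{2} = \left(-108\right)^{2} = 11664$)
$\frac{1}{\left(M - \left(77 + 108 D{\left(7 \right)}\right)\right) \left(-41913 + 36162\right)} = \frac{1}{\left(11664 - 941\right) \left(-41913 + 36162\right)} = \frac{1}{\left(11664 - 941\right) \left(-5751\right)} = \frac{1}{10723 \left(-5751\right)} = \frac{1}{-61667973} = - \frac{1}{61667973}$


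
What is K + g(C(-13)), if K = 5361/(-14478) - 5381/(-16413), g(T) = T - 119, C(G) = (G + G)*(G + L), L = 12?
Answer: -7369811159/79209138 ≈ -93.042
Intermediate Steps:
C(G) = 2*G*(12 + G) (C(G) = (G + G)*(G + 12) = (2*G)*(12 + G) = 2*G*(12 + G))
g(T) = -119 + T
K = -3361325/79209138 (K = 5361*(-1/14478) - 5381*(-1/16413) = -1787/4826 + 5381/16413 = -3361325/79209138 ≈ -0.042436)
K + g(C(-13)) = -3361325/79209138 + (-119 + 2*(-13)*(12 - 13)) = -3361325/79209138 + (-119 + 2*(-13)*(-1)) = -3361325/79209138 + (-119 + 26) = -3361325/79209138 - 93 = -7369811159/79209138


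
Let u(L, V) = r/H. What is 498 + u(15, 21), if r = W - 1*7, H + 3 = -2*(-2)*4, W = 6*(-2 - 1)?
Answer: 6449/13 ≈ 496.08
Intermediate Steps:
W = -18 (W = 6*(-3) = -18)
H = 13 (H = -3 - 2*(-2)*4 = -3 + 4*4 = -3 + 16 = 13)
r = -25 (r = -18 - 1*7 = -18 - 7 = -25)
u(L, V) = -25/13
498 + u(15, 21) = 498 - 25/13 = 6449/13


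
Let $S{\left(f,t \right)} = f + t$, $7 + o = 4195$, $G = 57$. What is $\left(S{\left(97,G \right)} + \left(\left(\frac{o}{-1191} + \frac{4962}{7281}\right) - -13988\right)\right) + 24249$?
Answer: $\frac{36987726475}{963519} \approx 38388.0$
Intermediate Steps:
$o = 4188$ ($o = -7 + 4195 = 4188$)
$\left(S{\left(97,G \right)} + \left(\left(\frac{o}{-1191} + \frac{4962}{7281}\right) - -13988\right)\right) + 24249 = \left(\left(97 + 57\right) + \left(\left(\frac{4188}{-1191} + \frac{4962}{7281}\right) - -13988\right)\right) + 24249 = \left(154 + \left(\left(4188 \left(- \frac{1}{1191}\right) + 4962 \cdot \frac{1}{7281}\right) + 13988\right)\right) + 24249 = \left(154 + \left(\left(- \frac{1396}{397} + \frac{1654}{2427}\right) + 13988\right)\right) + 24249 = \left(154 + \left(- \frac{2731454}{963519} + 13988\right)\right) + 24249 = \left(154 + \frac{13474972318}{963519}\right) + 24249 = \frac{13623354244}{963519} + 24249 = \frac{36987726475}{963519}$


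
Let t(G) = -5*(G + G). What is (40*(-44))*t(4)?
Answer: 70400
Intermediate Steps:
t(G) = -10*G
(40*(-44))*t(4) = (40*(-44))*(-10*4) = -1760*(-40) = 70400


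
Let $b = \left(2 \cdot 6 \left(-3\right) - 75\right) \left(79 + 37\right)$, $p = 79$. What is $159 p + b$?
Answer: $-315$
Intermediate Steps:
$b = -12876$ ($b = \left(12 \left(-3\right) - 75\right) 116 = \left(-36 - 75\right) 116 = \left(-111\right) 116 = -12876$)
$159 p + b = 159 \cdot 79 - 12876 = 12561 - 12876 = -315$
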